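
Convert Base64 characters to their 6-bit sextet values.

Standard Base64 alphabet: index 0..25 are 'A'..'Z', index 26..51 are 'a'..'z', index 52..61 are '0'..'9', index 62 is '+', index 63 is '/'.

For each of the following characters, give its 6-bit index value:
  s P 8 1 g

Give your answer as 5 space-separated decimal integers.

Answer: 44 15 60 53 32

Derivation:
's': a..z range, 26 + ord('s') − ord('a') = 44
'P': A..Z range, ord('P') − ord('A') = 15
'8': 0..9 range, 52 + ord('8') − ord('0') = 60
'1': 0..9 range, 52 + ord('1') − ord('0') = 53
'g': a..z range, 26 + ord('g') − ord('a') = 32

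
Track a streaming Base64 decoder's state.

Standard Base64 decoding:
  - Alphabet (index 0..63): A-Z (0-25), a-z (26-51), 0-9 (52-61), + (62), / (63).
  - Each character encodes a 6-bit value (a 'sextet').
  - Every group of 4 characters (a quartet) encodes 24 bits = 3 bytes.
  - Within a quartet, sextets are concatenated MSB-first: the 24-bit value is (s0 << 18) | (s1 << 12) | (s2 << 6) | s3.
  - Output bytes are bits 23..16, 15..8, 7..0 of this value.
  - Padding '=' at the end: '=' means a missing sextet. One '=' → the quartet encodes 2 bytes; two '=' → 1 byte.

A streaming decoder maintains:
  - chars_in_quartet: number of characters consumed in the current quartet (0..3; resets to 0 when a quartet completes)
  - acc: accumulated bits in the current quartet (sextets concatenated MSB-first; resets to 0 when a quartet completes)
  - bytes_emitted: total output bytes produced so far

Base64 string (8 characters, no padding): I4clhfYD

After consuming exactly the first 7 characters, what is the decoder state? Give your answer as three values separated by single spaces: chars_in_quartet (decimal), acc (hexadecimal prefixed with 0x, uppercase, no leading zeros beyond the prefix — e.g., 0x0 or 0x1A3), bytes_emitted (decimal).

Answer: 3 0x217D8 3

Derivation:
After char 0 ('I'=8): chars_in_quartet=1 acc=0x8 bytes_emitted=0
After char 1 ('4'=56): chars_in_quartet=2 acc=0x238 bytes_emitted=0
After char 2 ('c'=28): chars_in_quartet=3 acc=0x8E1C bytes_emitted=0
After char 3 ('l'=37): chars_in_quartet=4 acc=0x238725 -> emit 23 87 25, reset; bytes_emitted=3
After char 4 ('h'=33): chars_in_quartet=1 acc=0x21 bytes_emitted=3
After char 5 ('f'=31): chars_in_quartet=2 acc=0x85F bytes_emitted=3
After char 6 ('Y'=24): chars_in_quartet=3 acc=0x217D8 bytes_emitted=3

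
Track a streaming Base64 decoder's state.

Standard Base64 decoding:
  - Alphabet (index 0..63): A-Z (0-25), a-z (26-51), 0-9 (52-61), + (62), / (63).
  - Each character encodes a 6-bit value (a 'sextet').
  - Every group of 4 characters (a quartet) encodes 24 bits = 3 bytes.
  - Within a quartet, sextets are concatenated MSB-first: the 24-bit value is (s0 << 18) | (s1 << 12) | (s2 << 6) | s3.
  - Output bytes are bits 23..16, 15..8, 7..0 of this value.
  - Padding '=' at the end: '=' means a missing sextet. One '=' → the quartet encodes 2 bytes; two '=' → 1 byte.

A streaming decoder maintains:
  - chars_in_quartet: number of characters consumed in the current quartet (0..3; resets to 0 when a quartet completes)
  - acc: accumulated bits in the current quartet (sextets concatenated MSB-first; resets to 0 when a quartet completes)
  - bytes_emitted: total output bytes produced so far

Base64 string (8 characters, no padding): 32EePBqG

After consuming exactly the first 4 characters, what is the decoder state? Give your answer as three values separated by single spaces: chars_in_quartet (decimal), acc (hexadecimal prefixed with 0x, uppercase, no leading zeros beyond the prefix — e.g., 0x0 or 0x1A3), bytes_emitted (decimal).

Answer: 0 0x0 3

Derivation:
After char 0 ('3'=55): chars_in_quartet=1 acc=0x37 bytes_emitted=0
After char 1 ('2'=54): chars_in_quartet=2 acc=0xDF6 bytes_emitted=0
After char 2 ('E'=4): chars_in_quartet=3 acc=0x37D84 bytes_emitted=0
After char 3 ('e'=30): chars_in_quartet=4 acc=0xDF611E -> emit DF 61 1E, reset; bytes_emitted=3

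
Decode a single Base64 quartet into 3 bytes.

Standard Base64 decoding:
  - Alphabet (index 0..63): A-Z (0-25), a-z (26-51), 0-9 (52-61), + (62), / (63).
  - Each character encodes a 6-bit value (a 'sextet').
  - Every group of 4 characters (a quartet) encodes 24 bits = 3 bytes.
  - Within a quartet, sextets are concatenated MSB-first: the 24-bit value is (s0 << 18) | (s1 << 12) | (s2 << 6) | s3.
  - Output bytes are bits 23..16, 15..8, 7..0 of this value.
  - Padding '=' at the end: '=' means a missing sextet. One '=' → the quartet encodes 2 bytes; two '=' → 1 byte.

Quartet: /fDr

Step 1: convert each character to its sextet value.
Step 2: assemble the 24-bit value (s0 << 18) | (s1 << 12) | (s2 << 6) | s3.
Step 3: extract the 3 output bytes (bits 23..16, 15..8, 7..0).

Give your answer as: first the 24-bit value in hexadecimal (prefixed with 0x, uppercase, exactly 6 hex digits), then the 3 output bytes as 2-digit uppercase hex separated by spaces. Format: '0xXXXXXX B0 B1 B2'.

Sextets: /=63, f=31, D=3, r=43
24-bit: (63<<18) | (31<<12) | (3<<6) | 43
      = 0xFC0000 | 0x01F000 | 0x0000C0 | 0x00002B
      = 0xFDF0EB
Bytes: (v>>16)&0xFF=FD, (v>>8)&0xFF=F0, v&0xFF=EB

Answer: 0xFDF0EB FD F0 EB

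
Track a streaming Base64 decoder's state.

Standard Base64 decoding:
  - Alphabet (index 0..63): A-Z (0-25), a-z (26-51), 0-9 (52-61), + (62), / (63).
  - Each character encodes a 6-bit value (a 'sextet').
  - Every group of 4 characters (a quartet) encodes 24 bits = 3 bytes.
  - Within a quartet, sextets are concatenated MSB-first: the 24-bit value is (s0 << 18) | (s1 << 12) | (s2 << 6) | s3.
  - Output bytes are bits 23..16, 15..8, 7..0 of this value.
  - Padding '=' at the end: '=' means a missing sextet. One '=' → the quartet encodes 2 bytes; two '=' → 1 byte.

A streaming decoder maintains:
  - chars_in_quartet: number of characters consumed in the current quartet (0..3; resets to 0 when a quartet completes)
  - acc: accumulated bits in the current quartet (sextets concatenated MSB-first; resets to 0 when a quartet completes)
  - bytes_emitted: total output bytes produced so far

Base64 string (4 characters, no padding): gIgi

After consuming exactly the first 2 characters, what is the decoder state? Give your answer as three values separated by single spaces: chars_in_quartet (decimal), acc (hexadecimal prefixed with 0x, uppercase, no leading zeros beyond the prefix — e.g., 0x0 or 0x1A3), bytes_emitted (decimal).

After char 0 ('g'=32): chars_in_quartet=1 acc=0x20 bytes_emitted=0
After char 1 ('I'=8): chars_in_quartet=2 acc=0x808 bytes_emitted=0

Answer: 2 0x808 0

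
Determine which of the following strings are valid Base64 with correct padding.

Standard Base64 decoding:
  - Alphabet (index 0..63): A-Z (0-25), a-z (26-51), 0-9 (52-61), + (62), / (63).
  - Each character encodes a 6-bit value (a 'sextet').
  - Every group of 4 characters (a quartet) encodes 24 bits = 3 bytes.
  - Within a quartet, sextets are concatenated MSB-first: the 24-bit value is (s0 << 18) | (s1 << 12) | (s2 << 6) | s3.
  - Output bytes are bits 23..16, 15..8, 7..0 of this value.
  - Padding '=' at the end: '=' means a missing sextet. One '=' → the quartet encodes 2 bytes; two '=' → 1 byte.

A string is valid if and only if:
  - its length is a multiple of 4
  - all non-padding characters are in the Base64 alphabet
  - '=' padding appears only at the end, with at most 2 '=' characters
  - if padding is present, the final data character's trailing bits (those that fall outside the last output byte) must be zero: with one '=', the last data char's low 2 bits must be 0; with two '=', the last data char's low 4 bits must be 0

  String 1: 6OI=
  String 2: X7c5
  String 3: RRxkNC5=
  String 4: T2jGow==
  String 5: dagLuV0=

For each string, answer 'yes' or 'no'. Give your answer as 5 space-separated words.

Answer: yes yes no yes yes

Derivation:
String 1: '6OI=' → valid
String 2: 'X7c5' → valid
String 3: 'RRxkNC5=' → invalid (bad trailing bits)
String 4: 'T2jGow==' → valid
String 5: 'dagLuV0=' → valid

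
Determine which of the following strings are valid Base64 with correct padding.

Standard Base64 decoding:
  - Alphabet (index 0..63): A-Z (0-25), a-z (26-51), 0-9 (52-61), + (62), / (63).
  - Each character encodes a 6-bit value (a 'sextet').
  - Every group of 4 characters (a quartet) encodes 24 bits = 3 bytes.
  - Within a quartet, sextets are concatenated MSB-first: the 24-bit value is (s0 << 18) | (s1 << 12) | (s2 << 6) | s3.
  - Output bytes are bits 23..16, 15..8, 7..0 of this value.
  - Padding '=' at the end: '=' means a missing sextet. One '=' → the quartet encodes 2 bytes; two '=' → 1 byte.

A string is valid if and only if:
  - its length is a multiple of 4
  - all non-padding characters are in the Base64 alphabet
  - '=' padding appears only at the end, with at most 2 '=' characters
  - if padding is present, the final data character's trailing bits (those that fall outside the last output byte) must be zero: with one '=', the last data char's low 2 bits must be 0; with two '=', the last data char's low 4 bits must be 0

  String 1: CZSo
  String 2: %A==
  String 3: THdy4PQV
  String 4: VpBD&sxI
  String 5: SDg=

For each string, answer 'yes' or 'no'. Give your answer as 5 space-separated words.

String 1: 'CZSo' → valid
String 2: '%A==' → invalid (bad char(s): ['%'])
String 3: 'THdy4PQV' → valid
String 4: 'VpBD&sxI' → invalid (bad char(s): ['&'])
String 5: 'SDg=' → valid

Answer: yes no yes no yes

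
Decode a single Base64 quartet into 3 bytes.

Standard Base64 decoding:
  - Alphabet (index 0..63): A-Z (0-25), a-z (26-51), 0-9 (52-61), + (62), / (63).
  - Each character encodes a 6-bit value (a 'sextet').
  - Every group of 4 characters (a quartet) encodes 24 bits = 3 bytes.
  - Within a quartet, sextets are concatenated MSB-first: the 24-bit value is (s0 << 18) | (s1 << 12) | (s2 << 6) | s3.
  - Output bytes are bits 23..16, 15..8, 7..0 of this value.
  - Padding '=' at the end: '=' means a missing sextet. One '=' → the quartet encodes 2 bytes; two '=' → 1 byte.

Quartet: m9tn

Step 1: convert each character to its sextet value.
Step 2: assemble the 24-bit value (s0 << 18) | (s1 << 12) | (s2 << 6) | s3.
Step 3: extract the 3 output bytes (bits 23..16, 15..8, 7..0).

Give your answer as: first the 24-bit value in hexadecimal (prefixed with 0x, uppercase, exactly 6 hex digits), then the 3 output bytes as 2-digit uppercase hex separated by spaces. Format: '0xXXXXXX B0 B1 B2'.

Sextets: m=38, 9=61, t=45, n=39
24-bit: (38<<18) | (61<<12) | (45<<6) | 39
      = 0x980000 | 0x03D000 | 0x000B40 | 0x000027
      = 0x9BDB67
Bytes: (v>>16)&0xFF=9B, (v>>8)&0xFF=DB, v&0xFF=67

Answer: 0x9BDB67 9B DB 67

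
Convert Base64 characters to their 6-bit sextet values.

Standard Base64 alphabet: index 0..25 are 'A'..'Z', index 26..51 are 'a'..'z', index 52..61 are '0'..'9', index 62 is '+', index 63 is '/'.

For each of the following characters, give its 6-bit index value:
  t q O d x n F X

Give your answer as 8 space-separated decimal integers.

't': a..z range, 26 + ord('t') − ord('a') = 45
'q': a..z range, 26 + ord('q') − ord('a') = 42
'O': A..Z range, ord('O') − ord('A') = 14
'd': a..z range, 26 + ord('d') − ord('a') = 29
'x': a..z range, 26 + ord('x') − ord('a') = 49
'n': a..z range, 26 + ord('n') − ord('a') = 39
'F': A..Z range, ord('F') − ord('A') = 5
'X': A..Z range, ord('X') − ord('A') = 23

Answer: 45 42 14 29 49 39 5 23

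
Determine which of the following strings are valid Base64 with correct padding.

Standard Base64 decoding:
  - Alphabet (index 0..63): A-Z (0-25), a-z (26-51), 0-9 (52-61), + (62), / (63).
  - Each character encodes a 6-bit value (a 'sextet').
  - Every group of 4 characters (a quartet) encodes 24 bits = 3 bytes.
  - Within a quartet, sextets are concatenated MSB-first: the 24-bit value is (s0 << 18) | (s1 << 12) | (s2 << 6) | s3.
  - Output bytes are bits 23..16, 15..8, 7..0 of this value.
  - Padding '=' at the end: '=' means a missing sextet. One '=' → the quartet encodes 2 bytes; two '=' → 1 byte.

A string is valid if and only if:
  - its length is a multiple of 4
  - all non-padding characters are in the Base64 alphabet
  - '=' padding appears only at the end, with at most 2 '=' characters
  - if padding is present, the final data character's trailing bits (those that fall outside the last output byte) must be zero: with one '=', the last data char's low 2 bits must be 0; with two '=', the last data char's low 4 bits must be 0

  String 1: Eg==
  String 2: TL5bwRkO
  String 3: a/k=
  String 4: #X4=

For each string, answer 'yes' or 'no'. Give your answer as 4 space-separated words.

Answer: yes yes yes no

Derivation:
String 1: 'Eg==' → valid
String 2: 'TL5bwRkO' → valid
String 3: 'a/k=' → valid
String 4: '#X4=' → invalid (bad char(s): ['#'])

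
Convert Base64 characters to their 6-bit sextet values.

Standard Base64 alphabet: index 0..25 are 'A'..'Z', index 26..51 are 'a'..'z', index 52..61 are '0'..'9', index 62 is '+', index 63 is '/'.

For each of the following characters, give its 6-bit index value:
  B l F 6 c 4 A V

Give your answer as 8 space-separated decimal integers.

Answer: 1 37 5 58 28 56 0 21

Derivation:
'B': A..Z range, ord('B') − ord('A') = 1
'l': a..z range, 26 + ord('l') − ord('a') = 37
'F': A..Z range, ord('F') − ord('A') = 5
'6': 0..9 range, 52 + ord('6') − ord('0') = 58
'c': a..z range, 26 + ord('c') − ord('a') = 28
'4': 0..9 range, 52 + ord('4') − ord('0') = 56
'A': A..Z range, ord('A') − ord('A') = 0
'V': A..Z range, ord('V') − ord('A') = 21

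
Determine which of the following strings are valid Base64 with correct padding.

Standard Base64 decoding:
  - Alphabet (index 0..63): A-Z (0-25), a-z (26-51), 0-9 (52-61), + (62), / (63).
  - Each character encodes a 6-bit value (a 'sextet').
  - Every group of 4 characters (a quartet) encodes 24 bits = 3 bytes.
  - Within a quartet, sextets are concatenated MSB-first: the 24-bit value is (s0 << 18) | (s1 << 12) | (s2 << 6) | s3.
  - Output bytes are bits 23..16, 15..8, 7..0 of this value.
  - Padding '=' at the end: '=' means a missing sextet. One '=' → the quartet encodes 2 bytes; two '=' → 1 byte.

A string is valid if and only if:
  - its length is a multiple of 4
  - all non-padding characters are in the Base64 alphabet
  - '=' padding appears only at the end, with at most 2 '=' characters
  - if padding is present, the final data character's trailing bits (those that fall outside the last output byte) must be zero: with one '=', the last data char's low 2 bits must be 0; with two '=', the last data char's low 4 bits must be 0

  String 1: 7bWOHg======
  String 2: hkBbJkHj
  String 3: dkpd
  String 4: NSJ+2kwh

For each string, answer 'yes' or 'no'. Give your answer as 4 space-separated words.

String 1: '7bWOHg======' → invalid (6 pad chars (max 2))
String 2: 'hkBbJkHj' → valid
String 3: 'dkpd' → valid
String 4: 'NSJ+2kwh' → valid

Answer: no yes yes yes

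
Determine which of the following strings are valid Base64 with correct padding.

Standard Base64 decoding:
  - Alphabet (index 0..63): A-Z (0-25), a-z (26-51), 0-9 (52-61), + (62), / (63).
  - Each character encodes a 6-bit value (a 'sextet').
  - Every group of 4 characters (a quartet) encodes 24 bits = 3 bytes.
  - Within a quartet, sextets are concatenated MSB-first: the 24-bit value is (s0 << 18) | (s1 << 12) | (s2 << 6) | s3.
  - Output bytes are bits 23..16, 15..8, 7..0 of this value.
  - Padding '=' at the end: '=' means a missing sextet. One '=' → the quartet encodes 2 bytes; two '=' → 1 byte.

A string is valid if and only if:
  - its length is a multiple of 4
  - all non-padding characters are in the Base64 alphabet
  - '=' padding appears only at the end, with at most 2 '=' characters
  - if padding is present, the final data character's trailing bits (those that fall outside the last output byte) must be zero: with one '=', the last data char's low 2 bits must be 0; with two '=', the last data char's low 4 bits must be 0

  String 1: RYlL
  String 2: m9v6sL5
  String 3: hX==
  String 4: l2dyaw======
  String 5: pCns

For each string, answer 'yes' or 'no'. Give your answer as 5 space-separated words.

Answer: yes no no no yes

Derivation:
String 1: 'RYlL' → valid
String 2: 'm9v6sL5' → invalid (len=7 not mult of 4)
String 3: 'hX==' → invalid (bad trailing bits)
String 4: 'l2dyaw======' → invalid (6 pad chars (max 2))
String 5: 'pCns' → valid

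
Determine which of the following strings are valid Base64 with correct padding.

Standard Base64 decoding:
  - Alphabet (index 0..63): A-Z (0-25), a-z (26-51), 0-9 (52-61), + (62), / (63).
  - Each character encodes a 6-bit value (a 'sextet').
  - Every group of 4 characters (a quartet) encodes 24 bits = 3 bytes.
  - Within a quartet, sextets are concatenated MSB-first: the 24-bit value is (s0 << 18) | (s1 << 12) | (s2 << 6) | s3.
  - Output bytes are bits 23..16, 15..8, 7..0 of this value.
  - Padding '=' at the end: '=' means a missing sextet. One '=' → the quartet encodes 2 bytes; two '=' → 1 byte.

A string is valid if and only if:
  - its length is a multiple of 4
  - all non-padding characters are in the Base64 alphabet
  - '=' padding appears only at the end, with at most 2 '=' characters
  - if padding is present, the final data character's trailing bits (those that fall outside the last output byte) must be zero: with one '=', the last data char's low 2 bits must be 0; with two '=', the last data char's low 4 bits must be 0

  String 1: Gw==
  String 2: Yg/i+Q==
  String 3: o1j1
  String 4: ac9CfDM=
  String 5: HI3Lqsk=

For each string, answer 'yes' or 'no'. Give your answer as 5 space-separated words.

String 1: 'Gw==' → valid
String 2: 'Yg/i+Q==' → valid
String 3: 'o1j1' → valid
String 4: 'ac9CfDM=' → valid
String 5: 'HI3Lqsk=' → valid

Answer: yes yes yes yes yes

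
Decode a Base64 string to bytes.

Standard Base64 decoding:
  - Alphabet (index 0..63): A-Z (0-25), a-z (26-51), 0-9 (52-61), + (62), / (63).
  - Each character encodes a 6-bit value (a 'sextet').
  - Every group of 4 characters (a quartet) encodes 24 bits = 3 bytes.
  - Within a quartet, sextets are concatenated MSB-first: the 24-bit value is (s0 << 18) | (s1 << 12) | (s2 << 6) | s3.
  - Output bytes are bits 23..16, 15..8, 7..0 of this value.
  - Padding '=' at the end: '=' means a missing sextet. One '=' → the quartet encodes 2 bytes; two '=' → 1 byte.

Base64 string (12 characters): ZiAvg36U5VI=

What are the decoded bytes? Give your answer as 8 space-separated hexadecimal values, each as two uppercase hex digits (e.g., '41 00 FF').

Answer: 66 20 2F 83 7E 94 E5 52

Derivation:
After char 0 ('Z'=25): chars_in_quartet=1 acc=0x19 bytes_emitted=0
After char 1 ('i'=34): chars_in_quartet=2 acc=0x662 bytes_emitted=0
After char 2 ('A'=0): chars_in_quartet=3 acc=0x19880 bytes_emitted=0
After char 3 ('v'=47): chars_in_quartet=4 acc=0x66202F -> emit 66 20 2F, reset; bytes_emitted=3
After char 4 ('g'=32): chars_in_quartet=1 acc=0x20 bytes_emitted=3
After char 5 ('3'=55): chars_in_quartet=2 acc=0x837 bytes_emitted=3
After char 6 ('6'=58): chars_in_quartet=3 acc=0x20DFA bytes_emitted=3
After char 7 ('U'=20): chars_in_quartet=4 acc=0x837E94 -> emit 83 7E 94, reset; bytes_emitted=6
After char 8 ('5'=57): chars_in_quartet=1 acc=0x39 bytes_emitted=6
After char 9 ('V'=21): chars_in_quartet=2 acc=0xE55 bytes_emitted=6
After char 10 ('I'=8): chars_in_quartet=3 acc=0x39548 bytes_emitted=6
Padding '=': partial quartet acc=0x39548 -> emit E5 52; bytes_emitted=8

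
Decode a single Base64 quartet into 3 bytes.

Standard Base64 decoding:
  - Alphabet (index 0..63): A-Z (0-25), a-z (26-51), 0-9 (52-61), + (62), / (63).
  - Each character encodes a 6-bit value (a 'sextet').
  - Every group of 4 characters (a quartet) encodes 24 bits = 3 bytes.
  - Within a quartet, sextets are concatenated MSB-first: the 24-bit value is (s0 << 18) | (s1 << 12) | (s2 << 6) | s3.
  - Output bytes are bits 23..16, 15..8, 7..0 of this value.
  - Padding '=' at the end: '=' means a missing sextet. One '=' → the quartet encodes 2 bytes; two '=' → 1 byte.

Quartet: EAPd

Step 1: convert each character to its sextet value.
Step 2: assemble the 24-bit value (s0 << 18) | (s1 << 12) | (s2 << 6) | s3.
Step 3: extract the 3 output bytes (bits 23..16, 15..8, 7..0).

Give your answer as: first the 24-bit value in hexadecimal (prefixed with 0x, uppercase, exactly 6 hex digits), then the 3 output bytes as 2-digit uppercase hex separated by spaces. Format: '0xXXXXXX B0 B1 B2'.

Sextets: E=4, A=0, P=15, d=29
24-bit: (4<<18) | (0<<12) | (15<<6) | 29
      = 0x100000 | 0x000000 | 0x0003C0 | 0x00001D
      = 0x1003DD
Bytes: (v>>16)&0xFF=10, (v>>8)&0xFF=03, v&0xFF=DD

Answer: 0x1003DD 10 03 DD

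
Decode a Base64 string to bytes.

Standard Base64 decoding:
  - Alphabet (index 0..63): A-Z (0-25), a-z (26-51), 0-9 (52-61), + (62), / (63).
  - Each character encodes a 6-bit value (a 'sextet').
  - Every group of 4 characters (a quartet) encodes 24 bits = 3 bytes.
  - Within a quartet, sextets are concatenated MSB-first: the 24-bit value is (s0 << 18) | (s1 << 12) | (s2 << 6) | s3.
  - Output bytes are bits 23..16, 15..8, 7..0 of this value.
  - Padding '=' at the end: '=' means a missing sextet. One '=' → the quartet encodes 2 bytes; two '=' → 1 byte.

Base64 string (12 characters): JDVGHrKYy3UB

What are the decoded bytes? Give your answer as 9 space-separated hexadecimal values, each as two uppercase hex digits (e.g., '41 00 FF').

After char 0 ('J'=9): chars_in_quartet=1 acc=0x9 bytes_emitted=0
After char 1 ('D'=3): chars_in_quartet=2 acc=0x243 bytes_emitted=0
After char 2 ('V'=21): chars_in_quartet=3 acc=0x90D5 bytes_emitted=0
After char 3 ('G'=6): chars_in_quartet=4 acc=0x243546 -> emit 24 35 46, reset; bytes_emitted=3
After char 4 ('H'=7): chars_in_quartet=1 acc=0x7 bytes_emitted=3
After char 5 ('r'=43): chars_in_quartet=2 acc=0x1EB bytes_emitted=3
After char 6 ('K'=10): chars_in_quartet=3 acc=0x7ACA bytes_emitted=3
After char 7 ('Y'=24): chars_in_quartet=4 acc=0x1EB298 -> emit 1E B2 98, reset; bytes_emitted=6
After char 8 ('y'=50): chars_in_quartet=1 acc=0x32 bytes_emitted=6
After char 9 ('3'=55): chars_in_quartet=2 acc=0xCB7 bytes_emitted=6
After char 10 ('U'=20): chars_in_quartet=3 acc=0x32DD4 bytes_emitted=6
After char 11 ('B'=1): chars_in_quartet=4 acc=0xCB7501 -> emit CB 75 01, reset; bytes_emitted=9

Answer: 24 35 46 1E B2 98 CB 75 01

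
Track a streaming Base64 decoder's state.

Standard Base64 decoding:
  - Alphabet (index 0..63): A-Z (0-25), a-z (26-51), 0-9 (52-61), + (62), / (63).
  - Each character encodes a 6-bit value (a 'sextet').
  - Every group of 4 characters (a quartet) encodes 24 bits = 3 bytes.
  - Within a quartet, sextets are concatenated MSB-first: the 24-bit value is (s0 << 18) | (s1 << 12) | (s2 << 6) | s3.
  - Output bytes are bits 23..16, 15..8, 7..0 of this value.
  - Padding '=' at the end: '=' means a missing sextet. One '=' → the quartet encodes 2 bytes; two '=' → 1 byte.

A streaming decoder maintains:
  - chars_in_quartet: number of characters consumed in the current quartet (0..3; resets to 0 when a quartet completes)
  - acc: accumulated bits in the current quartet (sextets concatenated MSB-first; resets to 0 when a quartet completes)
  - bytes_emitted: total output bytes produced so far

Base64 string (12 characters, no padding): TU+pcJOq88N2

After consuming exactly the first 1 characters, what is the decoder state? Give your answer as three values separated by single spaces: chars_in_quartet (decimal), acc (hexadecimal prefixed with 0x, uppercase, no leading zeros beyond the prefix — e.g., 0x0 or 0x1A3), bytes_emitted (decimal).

Answer: 1 0x13 0

Derivation:
After char 0 ('T'=19): chars_in_quartet=1 acc=0x13 bytes_emitted=0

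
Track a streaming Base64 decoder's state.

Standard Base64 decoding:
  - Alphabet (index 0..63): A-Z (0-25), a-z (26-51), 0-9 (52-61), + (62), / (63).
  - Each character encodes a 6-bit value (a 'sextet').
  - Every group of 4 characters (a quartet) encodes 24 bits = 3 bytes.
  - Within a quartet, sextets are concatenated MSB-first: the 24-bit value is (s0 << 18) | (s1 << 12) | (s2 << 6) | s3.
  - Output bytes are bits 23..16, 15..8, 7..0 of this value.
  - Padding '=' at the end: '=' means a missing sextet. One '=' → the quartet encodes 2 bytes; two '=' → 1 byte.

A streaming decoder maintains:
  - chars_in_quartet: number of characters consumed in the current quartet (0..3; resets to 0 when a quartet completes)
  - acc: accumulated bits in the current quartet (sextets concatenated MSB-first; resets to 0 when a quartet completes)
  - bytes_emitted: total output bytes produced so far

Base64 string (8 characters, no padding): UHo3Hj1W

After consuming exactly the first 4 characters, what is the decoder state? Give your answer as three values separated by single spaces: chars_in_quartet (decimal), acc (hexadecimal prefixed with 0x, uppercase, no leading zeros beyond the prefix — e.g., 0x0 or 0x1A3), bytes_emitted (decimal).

After char 0 ('U'=20): chars_in_quartet=1 acc=0x14 bytes_emitted=0
After char 1 ('H'=7): chars_in_quartet=2 acc=0x507 bytes_emitted=0
After char 2 ('o'=40): chars_in_quartet=3 acc=0x141E8 bytes_emitted=0
After char 3 ('3'=55): chars_in_quartet=4 acc=0x507A37 -> emit 50 7A 37, reset; bytes_emitted=3

Answer: 0 0x0 3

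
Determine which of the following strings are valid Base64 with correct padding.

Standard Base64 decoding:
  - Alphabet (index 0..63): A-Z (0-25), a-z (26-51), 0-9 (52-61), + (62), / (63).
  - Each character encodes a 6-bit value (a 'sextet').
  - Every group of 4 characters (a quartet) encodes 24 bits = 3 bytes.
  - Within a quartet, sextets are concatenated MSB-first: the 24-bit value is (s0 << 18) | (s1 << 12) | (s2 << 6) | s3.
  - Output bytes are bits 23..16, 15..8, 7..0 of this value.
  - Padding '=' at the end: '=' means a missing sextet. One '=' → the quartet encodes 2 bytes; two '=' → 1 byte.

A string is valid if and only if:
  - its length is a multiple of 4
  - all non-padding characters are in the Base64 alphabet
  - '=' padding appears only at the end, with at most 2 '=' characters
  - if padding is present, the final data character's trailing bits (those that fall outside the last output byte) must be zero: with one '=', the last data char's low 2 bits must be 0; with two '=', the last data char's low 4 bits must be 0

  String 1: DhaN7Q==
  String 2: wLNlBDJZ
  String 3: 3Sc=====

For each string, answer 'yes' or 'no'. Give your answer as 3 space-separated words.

Answer: yes yes no

Derivation:
String 1: 'DhaN7Q==' → valid
String 2: 'wLNlBDJZ' → valid
String 3: '3Sc=====' → invalid (5 pad chars (max 2))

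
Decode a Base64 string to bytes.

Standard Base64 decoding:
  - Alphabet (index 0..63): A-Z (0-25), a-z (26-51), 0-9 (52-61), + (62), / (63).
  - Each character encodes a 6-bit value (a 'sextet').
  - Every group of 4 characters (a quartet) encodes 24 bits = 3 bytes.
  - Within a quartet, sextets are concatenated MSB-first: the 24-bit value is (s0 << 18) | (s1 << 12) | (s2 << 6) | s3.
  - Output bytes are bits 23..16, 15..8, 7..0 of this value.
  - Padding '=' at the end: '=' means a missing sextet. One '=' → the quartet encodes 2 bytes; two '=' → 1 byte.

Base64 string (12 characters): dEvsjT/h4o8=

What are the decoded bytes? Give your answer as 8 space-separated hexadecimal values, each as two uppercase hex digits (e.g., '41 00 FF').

Answer: 74 4B EC 8D 3F E1 E2 8F

Derivation:
After char 0 ('d'=29): chars_in_quartet=1 acc=0x1D bytes_emitted=0
After char 1 ('E'=4): chars_in_quartet=2 acc=0x744 bytes_emitted=0
After char 2 ('v'=47): chars_in_quartet=3 acc=0x1D12F bytes_emitted=0
After char 3 ('s'=44): chars_in_quartet=4 acc=0x744BEC -> emit 74 4B EC, reset; bytes_emitted=3
After char 4 ('j'=35): chars_in_quartet=1 acc=0x23 bytes_emitted=3
After char 5 ('T'=19): chars_in_quartet=2 acc=0x8D3 bytes_emitted=3
After char 6 ('/'=63): chars_in_quartet=3 acc=0x234FF bytes_emitted=3
After char 7 ('h'=33): chars_in_quartet=4 acc=0x8D3FE1 -> emit 8D 3F E1, reset; bytes_emitted=6
After char 8 ('4'=56): chars_in_quartet=1 acc=0x38 bytes_emitted=6
After char 9 ('o'=40): chars_in_quartet=2 acc=0xE28 bytes_emitted=6
After char 10 ('8'=60): chars_in_quartet=3 acc=0x38A3C bytes_emitted=6
Padding '=': partial quartet acc=0x38A3C -> emit E2 8F; bytes_emitted=8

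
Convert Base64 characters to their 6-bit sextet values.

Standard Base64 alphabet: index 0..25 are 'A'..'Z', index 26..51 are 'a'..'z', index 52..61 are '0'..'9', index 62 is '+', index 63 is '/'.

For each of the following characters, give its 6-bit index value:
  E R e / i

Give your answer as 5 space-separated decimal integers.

Answer: 4 17 30 63 34

Derivation:
'E': A..Z range, ord('E') − ord('A') = 4
'R': A..Z range, ord('R') − ord('A') = 17
'e': a..z range, 26 + ord('e') − ord('a') = 30
'/': index 63
'i': a..z range, 26 + ord('i') − ord('a') = 34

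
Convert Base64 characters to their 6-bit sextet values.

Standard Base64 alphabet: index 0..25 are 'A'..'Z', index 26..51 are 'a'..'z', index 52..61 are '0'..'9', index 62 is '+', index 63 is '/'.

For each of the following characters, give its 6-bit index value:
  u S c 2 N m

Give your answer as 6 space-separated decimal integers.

'u': a..z range, 26 + ord('u') − ord('a') = 46
'S': A..Z range, ord('S') − ord('A') = 18
'c': a..z range, 26 + ord('c') − ord('a') = 28
'2': 0..9 range, 52 + ord('2') − ord('0') = 54
'N': A..Z range, ord('N') − ord('A') = 13
'm': a..z range, 26 + ord('m') − ord('a') = 38

Answer: 46 18 28 54 13 38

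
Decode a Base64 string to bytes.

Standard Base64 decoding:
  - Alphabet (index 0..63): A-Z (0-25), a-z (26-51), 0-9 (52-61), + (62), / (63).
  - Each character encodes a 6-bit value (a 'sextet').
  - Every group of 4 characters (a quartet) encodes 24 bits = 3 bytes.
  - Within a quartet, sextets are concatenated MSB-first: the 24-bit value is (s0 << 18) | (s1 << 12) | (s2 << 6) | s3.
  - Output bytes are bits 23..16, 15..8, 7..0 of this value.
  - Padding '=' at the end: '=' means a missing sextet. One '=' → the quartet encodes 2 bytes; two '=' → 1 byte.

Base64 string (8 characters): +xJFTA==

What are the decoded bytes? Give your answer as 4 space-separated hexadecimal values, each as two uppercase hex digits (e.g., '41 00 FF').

Answer: FB 12 45 4C

Derivation:
After char 0 ('+'=62): chars_in_quartet=1 acc=0x3E bytes_emitted=0
After char 1 ('x'=49): chars_in_quartet=2 acc=0xFB1 bytes_emitted=0
After char 2 ('J'=9): chars_in_quartet=3 acc=0x3EC49 bytes_emitted=0
After char 3 ('F'=5): chars_in_quartet=4 acc=0xFB1245 -> emit FB 12 45, reset; bytes_emitted=3
After char 4 ('T'=19): chars_in_quartet=1 acc=0x13 bytes_emitted=3
After char 5 ('A'=0): chars_in_quartet=2 acc=0x4C0 bytes_emitted=3
Padding '==': partial quartet acc=0x4C0 -> emit 4C; bytes_emitted=4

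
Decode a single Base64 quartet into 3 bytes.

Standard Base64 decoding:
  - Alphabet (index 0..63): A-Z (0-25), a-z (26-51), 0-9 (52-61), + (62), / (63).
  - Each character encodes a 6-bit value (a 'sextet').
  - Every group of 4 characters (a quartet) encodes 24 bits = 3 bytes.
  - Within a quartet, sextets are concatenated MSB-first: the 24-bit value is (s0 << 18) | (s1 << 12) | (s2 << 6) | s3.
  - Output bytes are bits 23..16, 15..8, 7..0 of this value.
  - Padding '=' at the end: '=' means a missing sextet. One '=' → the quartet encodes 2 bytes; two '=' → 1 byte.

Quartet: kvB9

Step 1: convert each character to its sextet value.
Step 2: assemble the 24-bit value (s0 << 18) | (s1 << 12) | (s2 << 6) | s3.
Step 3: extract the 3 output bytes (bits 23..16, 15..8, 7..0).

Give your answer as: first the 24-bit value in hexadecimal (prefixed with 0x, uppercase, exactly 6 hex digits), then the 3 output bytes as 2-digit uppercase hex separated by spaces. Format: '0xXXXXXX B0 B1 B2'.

Sextets: k=36, v=47, B=1, 9=61
24-bit: (36<<18) | (47<<12) | (1<<6) | 61
      = 0x900000 | 0x02F000 | 0x000040 | 0x00003D
      = 0x92F07D
Bytes: (v>>16)&0xFF=92, (v>>8)&0xFF=F0, v&0xFF=7D

Answer: 0x92F07D 92 F0 7D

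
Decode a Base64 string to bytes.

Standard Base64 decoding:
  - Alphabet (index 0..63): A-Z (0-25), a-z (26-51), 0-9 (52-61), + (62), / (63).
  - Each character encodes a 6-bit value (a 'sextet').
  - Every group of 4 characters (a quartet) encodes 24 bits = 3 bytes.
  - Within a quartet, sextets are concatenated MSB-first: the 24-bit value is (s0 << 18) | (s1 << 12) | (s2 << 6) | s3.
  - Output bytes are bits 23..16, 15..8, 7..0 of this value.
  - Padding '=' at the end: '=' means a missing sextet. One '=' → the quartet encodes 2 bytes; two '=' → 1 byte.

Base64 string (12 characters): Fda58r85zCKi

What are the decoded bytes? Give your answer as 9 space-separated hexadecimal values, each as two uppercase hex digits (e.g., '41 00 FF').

Answer: 15 D6 B9 F2 BF 39 CC 22 A2

Derivation:
After char 0 ('F'=5): chars_in_quartet=1 acc=0x5 bytes_emitted=0
After char 1 ('d'=29): chars_in_quartet=2 acc=0x15D bytes_emitted=0
After char 2 ('a'=26): chars_in_quartet=3 acc=0x575A bytes_emitted=0
After char 3 ('5'=57): chars_in_quartet=4 acc=0x15D6B9 -> emit 15 D6 B9, reset; bytes_emitted=3
After char 4 ('8'=60): chars_in_quartet=1 acc=0x3C bytes_emitted=3
After char 5 ('r'=43): chars_in_quartet=2 acc=0xF2B bytes_emitted=3
After char 6 ('8'=60): chars_in_quartet=3 acc=0x3CAFC bytes_emitted=3
After char 7 ('5'=57): chars_in_quartet=4 acc=0xF2BF39 -> emit F2 BF 39, reset; bytes_emitted=6
After char 8 ('z'=51): chars_in_quartet=1 acc=0x33 bytes_emitted=6
After char 9 ('C'=2): chars_in_quartet=2 acc=0xCC2 bytes_emitted=6
After char 10 ('K'=10): chars_in_quartet=3 acc=0x3308A bytes_emitted=6
After char 11 ('i'=34): chars_in_quartet=4 acc=0xCC22A2 -> emit CC 22 A2, reset; bytes_emitted=9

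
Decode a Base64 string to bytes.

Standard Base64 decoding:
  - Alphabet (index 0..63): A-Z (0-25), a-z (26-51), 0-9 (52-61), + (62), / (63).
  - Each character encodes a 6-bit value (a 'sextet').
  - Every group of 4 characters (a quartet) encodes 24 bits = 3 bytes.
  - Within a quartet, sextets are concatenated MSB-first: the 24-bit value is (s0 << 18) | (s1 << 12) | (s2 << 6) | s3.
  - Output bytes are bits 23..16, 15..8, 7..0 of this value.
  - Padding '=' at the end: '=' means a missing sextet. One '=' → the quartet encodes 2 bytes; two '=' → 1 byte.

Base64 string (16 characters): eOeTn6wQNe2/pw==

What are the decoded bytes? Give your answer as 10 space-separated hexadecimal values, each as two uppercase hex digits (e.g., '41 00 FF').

After char 0 ('e'=30): chars_in_quartet=1 acc=0x1E bytes_emitted=0
After char 1 ('O'=14): chars_in_quartet=2 acc=0x78E bytes_emitted=0
After char 2 ('e'=30): chars_in_quartet=3 acc=0x1E39E bytes_emitted=0
After char 3 ('T'=19): chars_in_quartet=4 acc=0x78E793 -> emit 78 E7 93, reset; bytes_emitted=3
After char 4 ('n'=39): chars_in_quartet=1 acc=0x27 bytes_emitted=3
After char 5 ('6'=58): chars_in_quartet=2 acc=0x9FA bytes_emitted=3
After char 6 ('w'=48): chars_in_quartet=3 acc=0x27EB0 bytes_emitted=3
After char 7 ('Q'=16): chars_in_quartet=4 acc=0x9FAC10 -> emit 9F AC 10, reset; bytes_emitted=6
After char 8 ('N'=13): chars_in_quartet=1 acc=0xD bytes_emitted=6
After char 9 ('e'=30): chars_in_quartet=2 acc=0x35E bytes_emitted=6
After char 10 ('2'=54): chars_in_quartet=3 acc=0xD7B6 bytes_emitted=6
After char 11 ('/'=63): chars_in_quartet=4 acc=0x35EDBF -> emit 35 ED BF, reset; bytes_emitted=9
After char 12 ('p'=41): chars_in_quartet=1 acc=0x29 bytes_emitted=9
After char 13 ('w'=48): chars_in_quartet=2 acc=0xA70 bytes_emitted=9
Padding '==': partial quartet acc=0xA70 -> emit A7; bytes_emitted=10

Answer: 78 E7 93 9F AC 10 35 ED BF A7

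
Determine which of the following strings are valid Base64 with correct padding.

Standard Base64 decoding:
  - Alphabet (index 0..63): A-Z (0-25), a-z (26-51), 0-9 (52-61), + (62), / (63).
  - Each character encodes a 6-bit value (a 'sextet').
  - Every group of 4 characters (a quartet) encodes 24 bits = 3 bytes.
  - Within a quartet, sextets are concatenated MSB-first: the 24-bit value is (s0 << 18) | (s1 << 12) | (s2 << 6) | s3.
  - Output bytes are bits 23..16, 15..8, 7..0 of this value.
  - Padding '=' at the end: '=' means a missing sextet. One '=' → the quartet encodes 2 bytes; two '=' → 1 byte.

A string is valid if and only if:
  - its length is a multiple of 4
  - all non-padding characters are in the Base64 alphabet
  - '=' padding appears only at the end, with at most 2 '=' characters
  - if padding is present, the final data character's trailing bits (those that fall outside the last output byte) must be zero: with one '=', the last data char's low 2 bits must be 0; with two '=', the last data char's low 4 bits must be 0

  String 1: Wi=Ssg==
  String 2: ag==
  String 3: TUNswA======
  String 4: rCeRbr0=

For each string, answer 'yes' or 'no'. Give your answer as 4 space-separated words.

String 1: 'Wi=Ssg==' → invalid (bad char(s): ['=']; '=' in middle)
String 2: 'ag==' → valid
String 3: 'TUNswA======' → invalid (6 pad chars (max 2))
String 4: 'rCeRbr0=' → valid

Answer: no yes no yes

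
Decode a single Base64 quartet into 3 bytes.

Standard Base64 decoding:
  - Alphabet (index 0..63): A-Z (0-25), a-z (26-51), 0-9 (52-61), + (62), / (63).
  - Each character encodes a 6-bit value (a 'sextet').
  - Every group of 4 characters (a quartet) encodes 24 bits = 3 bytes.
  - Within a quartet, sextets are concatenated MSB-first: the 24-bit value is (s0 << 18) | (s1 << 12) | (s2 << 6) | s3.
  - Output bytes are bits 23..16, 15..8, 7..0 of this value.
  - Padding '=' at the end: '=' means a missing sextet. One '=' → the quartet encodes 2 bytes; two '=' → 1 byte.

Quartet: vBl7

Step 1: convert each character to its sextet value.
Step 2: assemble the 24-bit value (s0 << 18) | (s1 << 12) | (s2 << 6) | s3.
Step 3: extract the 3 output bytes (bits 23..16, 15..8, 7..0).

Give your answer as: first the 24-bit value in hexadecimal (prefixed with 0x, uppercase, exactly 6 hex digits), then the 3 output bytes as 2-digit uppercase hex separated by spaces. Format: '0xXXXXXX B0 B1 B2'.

Sextets: v=47, B=1, l=37, 7=59
24-bit: (47<<18) | (1<<12) | (37<<6) | 59
      = 0xBC0000 | 0x001000 | 0x000940 | 0x00003B
      = 0xBC197B
Bytes: (v>>16)&0xFF=BC, (v>>8)&0xFF=19, v&0xFF=7B

Answer: 0xBC197B BC 19 7B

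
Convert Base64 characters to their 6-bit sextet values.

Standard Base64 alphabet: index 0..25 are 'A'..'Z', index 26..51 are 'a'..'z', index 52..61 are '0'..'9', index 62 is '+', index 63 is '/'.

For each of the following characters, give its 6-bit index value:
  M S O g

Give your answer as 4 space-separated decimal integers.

'M': A..Z range, ord('M') − ord('A') = 12
'S': A..Z range, ord('S') − ord('A') = 18
'O': A..Z range, ord('O') − ord('A') = 14
'g': a..z range, 26 + ord('g') − ord('a') = 32

Answer: 12 18 14 32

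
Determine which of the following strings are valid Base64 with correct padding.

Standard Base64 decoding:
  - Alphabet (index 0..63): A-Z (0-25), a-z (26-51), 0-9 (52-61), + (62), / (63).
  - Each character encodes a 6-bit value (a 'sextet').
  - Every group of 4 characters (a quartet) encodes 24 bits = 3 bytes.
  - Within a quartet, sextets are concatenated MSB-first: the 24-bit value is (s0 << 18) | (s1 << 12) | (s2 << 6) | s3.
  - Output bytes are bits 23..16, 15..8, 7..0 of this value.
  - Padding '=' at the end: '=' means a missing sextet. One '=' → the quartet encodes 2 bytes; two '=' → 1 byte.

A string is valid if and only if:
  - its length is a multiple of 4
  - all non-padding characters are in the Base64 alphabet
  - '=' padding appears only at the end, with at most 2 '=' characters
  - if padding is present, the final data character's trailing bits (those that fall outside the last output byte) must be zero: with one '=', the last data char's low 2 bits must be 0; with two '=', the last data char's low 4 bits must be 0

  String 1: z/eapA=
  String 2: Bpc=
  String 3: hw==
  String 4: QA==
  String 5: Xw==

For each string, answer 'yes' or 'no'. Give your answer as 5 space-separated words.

Answer: no yes yes yes yes

Derivation:
String 1: 'z/eapA=' → invalid (len=7 not mult of 4)
String 2: 'Bpc=' → valid
String 3: 'hw==' → valid
String 4: 'QA==' → valid
String 5: 'Xw==' → valid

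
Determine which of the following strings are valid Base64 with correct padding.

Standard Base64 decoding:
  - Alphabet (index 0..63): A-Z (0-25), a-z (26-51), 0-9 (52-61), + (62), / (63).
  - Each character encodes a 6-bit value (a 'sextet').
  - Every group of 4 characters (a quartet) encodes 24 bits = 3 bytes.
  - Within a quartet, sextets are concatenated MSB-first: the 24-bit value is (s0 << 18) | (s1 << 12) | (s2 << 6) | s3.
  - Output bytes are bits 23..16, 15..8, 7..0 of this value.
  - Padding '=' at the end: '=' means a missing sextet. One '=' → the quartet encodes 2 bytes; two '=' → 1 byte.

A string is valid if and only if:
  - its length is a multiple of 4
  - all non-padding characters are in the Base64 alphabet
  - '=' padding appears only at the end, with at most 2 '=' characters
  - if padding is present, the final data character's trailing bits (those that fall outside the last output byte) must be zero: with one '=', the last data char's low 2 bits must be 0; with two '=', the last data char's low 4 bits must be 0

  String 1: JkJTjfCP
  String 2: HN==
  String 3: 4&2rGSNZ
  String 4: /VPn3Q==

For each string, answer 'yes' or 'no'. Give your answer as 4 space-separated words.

String 1: 'JkJTjfCP' → valid
String 2: 'HN==' → invalid (bad trailing bits)
String 3: '4&2rGSNZ' → invalid (bad char(s): ['&'])
String 4: '/VPn3Q==' → valid

Answer: yes no no yes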